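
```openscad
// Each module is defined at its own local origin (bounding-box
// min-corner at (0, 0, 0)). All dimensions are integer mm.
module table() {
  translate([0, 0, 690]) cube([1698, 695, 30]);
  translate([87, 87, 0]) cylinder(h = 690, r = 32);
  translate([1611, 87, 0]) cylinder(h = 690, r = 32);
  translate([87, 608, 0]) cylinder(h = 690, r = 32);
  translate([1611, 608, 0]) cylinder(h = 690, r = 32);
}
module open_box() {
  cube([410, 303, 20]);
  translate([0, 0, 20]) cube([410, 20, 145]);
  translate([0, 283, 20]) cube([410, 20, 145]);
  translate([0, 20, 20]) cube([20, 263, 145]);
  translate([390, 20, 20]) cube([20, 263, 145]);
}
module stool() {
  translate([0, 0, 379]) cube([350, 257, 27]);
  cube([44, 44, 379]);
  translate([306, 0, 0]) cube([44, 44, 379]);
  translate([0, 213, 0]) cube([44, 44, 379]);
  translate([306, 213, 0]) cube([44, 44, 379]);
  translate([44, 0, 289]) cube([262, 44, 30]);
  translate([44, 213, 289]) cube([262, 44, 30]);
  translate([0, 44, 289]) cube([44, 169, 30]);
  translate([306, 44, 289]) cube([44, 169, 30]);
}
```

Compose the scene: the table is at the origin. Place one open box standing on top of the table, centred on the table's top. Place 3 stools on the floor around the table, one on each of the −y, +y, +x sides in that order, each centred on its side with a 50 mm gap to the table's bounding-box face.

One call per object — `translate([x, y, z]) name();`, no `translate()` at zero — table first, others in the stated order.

table();
translate([644, 196, 720]) open_box();
translate([674, -307, 0]) stool();
translate([674, 745, 0]) stool();
translate([1748, 219, 0]) stool();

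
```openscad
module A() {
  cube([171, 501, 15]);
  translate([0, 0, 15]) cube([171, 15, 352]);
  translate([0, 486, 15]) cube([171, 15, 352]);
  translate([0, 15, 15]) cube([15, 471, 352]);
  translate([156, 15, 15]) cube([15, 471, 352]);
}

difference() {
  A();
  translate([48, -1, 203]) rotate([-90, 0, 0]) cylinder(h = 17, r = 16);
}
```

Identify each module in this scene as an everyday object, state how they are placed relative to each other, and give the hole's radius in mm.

A is an open box. The open box has a circular hole through its front wall. The hole's radius is 16 mm.

The subtracted cylinder has r = 16 mm.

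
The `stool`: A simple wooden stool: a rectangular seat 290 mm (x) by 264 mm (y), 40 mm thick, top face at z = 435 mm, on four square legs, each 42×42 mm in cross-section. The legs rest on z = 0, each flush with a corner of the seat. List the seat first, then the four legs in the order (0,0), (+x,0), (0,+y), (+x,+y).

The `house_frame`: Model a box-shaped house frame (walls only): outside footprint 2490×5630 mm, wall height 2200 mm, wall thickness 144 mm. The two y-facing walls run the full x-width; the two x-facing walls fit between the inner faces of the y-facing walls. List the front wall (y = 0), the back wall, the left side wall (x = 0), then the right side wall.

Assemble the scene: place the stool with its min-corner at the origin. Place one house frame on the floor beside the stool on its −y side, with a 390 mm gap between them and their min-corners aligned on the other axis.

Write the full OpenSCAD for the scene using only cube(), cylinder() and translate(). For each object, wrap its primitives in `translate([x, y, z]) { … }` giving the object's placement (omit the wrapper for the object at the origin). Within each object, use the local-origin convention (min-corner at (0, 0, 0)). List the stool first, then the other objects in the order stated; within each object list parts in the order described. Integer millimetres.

translate([0, 0, 395]) cube([290, 264, 40]);
cube([42, 42, 395]);
translate([248, 0, 0]) cube([42, 42, 395]);
translate([0, 222, 0]) cube([42, 42, 395]);
translate([248, 222, 0]) cube([42, 42, 395]);
translate([0, -6020, 0]) {
  cube([2490, 144, 2200]);
  translate([0, 5486, 0]) cube([2490, 144, 2200]);
  translate([0, 144, 0]) cube([144, 5342, 2200]);
  translate([2346, 144, 0]) cube([144, 5342, 2200]);
}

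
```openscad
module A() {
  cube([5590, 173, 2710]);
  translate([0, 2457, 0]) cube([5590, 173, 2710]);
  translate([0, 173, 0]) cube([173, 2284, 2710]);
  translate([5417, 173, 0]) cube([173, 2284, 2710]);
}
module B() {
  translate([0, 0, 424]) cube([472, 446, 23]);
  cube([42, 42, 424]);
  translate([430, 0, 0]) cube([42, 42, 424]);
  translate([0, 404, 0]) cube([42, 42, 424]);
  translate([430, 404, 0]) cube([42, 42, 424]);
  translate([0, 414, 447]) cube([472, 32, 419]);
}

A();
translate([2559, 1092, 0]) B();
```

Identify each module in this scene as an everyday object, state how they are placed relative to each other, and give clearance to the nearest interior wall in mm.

A is a house frame. B is a chair. The chair sits inside the house frame, centred. The clearance to the nearest interior wall is 919 mm.

Clearances: x = 2386, y = 919; minimum 919 mm.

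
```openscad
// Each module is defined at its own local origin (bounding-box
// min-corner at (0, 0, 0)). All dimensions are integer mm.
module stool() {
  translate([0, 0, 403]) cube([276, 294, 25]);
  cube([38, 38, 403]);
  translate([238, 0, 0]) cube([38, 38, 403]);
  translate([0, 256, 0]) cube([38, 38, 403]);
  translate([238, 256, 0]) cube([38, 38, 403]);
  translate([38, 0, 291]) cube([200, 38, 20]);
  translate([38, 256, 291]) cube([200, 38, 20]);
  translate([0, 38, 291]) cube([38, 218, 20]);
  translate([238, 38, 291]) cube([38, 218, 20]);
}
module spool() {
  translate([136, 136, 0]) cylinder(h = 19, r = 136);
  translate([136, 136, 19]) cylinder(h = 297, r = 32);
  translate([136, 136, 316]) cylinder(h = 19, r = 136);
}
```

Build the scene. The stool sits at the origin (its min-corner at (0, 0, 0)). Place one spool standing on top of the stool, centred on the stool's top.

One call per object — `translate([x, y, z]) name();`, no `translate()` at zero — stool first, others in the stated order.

stool();
translate([2, 11, 428]) spool();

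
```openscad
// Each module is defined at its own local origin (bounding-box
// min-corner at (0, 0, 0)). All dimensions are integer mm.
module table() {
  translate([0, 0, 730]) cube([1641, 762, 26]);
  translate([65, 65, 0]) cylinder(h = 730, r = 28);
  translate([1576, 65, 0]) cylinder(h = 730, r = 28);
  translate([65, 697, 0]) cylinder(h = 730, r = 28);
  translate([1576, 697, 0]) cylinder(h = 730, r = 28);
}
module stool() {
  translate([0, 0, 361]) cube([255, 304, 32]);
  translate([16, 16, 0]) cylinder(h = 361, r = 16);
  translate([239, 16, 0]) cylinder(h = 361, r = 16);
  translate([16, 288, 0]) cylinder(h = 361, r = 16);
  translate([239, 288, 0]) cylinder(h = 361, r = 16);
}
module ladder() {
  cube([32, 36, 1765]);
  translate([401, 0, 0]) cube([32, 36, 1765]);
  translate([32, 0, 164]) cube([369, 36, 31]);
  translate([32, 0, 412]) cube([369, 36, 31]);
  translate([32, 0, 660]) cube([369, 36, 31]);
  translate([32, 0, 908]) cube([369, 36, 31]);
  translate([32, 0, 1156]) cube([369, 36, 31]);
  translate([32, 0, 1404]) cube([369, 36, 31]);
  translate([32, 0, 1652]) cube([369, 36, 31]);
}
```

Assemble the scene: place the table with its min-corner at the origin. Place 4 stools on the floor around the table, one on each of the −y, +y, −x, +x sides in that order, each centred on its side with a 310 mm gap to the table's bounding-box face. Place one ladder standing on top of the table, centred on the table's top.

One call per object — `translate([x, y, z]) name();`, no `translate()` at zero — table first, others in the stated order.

table();
translate([693, -614, 0]) stool();
translate([693, 1072, 0]) stool();
translate([-565, 229, 0]) stool();
translate([1951, 229, 0]) stool();
translate([604, 363, 756]) ladder();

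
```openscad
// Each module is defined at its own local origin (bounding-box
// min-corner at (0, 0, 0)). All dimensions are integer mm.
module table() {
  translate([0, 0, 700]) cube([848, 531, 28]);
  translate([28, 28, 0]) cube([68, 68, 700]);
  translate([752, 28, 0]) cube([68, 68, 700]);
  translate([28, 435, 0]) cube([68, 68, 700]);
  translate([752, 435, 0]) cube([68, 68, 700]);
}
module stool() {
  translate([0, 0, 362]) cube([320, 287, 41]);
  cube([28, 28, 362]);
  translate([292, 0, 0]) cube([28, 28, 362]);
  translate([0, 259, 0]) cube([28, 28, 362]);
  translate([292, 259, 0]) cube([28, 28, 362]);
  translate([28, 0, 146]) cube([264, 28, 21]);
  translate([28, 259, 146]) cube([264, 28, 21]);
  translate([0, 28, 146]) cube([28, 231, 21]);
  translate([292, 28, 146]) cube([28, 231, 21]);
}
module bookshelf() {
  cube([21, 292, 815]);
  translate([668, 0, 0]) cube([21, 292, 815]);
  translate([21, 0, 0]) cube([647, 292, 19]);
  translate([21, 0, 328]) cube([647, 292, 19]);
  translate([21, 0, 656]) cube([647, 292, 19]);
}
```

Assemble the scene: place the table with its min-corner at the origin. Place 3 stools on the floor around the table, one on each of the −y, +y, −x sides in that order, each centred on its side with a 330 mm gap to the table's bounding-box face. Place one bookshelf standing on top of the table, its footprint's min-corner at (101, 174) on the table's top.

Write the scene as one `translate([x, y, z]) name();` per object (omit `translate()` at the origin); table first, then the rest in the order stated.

table();
translate([264, -617, 0]) stool();
translate([264, 861, 0]) stool();
translate([-650, 122, 0]) stool();
translate([101, 174, 728]) bookshelf();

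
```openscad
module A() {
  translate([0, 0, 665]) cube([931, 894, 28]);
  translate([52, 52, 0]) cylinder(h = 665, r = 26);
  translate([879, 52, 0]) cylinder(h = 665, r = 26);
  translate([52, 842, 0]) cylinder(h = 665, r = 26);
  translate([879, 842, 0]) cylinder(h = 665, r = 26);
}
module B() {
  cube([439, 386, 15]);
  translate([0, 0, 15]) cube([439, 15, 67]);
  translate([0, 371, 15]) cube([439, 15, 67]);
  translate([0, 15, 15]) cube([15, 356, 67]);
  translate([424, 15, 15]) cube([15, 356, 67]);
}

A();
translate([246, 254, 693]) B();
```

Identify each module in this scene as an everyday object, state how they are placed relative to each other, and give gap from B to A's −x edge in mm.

A is a table. B is an open box. The open box is on top of the table, centred. The gap from the open box to the table's −x edge is 246 mm.

The open box's min-x is at 246; the table's min-x is 0; gap = 246 mm.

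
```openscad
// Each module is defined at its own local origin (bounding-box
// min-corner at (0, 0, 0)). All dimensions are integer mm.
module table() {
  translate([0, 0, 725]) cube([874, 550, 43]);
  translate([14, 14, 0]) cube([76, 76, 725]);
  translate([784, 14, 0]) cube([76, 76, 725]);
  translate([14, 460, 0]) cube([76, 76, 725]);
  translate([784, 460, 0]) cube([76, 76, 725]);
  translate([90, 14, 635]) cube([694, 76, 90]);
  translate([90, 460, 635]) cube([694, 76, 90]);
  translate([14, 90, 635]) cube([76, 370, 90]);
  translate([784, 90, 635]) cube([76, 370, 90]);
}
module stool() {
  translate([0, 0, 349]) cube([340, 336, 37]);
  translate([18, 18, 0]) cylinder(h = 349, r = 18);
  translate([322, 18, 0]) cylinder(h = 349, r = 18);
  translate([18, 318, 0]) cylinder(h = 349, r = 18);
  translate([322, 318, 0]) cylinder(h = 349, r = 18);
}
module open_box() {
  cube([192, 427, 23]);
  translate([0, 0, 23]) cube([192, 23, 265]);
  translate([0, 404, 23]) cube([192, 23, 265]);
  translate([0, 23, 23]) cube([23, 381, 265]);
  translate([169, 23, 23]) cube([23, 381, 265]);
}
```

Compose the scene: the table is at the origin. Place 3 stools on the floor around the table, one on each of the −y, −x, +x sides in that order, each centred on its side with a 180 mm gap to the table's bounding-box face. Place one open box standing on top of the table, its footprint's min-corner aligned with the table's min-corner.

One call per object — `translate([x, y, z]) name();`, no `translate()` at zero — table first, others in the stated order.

table();
translate([267, -516, 0]) stool();
translate([-520, 107, 0]) stool();
translate([1054, 107, 0]) stool();
translate([0, 0, 768]) open_box();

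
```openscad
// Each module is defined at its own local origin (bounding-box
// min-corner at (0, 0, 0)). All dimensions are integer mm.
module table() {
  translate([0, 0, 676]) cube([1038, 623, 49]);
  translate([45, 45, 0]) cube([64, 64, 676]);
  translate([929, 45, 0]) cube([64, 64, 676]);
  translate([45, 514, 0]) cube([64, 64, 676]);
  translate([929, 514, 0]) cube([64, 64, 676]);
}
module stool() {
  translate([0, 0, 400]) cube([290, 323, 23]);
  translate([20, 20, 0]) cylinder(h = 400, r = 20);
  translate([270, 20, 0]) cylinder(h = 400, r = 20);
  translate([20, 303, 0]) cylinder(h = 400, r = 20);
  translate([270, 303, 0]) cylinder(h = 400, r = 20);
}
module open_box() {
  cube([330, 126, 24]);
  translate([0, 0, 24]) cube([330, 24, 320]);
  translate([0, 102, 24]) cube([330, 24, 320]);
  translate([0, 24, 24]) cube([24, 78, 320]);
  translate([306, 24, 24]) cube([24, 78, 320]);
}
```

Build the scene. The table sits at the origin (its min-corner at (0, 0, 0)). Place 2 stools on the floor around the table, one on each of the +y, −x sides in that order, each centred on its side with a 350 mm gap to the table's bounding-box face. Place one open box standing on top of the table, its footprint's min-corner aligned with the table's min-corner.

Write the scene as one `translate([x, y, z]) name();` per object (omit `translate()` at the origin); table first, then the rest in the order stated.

table();
translate([374, 973, 0]) stool();
translate([-640, 150, 0]) stool();
translate([0, 0, 725]) open_box();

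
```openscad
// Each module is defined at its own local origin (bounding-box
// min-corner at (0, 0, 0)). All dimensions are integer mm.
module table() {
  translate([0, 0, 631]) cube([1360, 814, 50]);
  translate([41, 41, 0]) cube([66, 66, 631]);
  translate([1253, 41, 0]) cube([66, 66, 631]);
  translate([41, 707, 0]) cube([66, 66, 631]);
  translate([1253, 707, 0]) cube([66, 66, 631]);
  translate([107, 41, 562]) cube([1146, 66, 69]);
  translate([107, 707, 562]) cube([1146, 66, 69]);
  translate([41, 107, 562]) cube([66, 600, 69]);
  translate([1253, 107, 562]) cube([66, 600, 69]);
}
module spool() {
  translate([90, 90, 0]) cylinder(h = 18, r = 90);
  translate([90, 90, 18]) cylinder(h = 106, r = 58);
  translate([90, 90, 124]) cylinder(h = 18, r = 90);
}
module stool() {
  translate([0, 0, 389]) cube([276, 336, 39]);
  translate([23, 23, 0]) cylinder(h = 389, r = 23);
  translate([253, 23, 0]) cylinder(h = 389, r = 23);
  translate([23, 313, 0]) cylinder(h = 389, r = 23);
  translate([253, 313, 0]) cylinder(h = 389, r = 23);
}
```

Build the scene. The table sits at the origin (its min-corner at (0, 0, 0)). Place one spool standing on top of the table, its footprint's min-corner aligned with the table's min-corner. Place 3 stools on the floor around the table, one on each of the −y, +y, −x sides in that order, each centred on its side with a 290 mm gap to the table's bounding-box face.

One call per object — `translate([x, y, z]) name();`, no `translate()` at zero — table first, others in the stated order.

table();
translate([0, 0, 681]) spool();
translate([542, -626, 0]) stool();
translate([542, 1104, 0]) stool();
translate([-566, 239, 0]) stool();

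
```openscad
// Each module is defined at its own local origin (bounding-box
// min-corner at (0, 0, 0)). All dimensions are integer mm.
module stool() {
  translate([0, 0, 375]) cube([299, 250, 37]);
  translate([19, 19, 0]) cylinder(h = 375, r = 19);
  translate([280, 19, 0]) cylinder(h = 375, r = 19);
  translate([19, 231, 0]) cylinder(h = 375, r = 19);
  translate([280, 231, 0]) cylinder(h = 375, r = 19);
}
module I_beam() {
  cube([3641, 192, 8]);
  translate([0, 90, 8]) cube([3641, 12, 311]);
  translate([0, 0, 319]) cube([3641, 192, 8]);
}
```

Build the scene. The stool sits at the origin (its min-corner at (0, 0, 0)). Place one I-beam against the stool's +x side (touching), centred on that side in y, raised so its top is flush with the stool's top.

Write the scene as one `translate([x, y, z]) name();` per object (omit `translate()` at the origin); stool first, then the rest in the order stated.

stool();
translate([299, 29, 85]) I_beam();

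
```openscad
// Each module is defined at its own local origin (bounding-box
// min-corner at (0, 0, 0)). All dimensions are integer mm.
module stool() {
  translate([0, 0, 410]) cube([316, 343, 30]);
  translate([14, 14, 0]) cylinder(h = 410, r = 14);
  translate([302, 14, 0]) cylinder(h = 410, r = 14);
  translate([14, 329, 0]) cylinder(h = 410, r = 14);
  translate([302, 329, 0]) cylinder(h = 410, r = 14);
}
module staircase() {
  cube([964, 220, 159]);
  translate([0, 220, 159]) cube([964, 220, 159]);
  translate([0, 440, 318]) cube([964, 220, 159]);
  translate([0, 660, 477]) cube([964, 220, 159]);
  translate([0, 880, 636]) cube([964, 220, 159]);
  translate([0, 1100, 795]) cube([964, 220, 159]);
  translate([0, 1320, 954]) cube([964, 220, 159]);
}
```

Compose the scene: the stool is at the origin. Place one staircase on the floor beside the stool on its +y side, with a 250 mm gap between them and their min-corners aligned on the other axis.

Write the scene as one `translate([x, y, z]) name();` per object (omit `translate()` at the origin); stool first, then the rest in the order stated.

stool();
translate([0, 593, 0]) staircase();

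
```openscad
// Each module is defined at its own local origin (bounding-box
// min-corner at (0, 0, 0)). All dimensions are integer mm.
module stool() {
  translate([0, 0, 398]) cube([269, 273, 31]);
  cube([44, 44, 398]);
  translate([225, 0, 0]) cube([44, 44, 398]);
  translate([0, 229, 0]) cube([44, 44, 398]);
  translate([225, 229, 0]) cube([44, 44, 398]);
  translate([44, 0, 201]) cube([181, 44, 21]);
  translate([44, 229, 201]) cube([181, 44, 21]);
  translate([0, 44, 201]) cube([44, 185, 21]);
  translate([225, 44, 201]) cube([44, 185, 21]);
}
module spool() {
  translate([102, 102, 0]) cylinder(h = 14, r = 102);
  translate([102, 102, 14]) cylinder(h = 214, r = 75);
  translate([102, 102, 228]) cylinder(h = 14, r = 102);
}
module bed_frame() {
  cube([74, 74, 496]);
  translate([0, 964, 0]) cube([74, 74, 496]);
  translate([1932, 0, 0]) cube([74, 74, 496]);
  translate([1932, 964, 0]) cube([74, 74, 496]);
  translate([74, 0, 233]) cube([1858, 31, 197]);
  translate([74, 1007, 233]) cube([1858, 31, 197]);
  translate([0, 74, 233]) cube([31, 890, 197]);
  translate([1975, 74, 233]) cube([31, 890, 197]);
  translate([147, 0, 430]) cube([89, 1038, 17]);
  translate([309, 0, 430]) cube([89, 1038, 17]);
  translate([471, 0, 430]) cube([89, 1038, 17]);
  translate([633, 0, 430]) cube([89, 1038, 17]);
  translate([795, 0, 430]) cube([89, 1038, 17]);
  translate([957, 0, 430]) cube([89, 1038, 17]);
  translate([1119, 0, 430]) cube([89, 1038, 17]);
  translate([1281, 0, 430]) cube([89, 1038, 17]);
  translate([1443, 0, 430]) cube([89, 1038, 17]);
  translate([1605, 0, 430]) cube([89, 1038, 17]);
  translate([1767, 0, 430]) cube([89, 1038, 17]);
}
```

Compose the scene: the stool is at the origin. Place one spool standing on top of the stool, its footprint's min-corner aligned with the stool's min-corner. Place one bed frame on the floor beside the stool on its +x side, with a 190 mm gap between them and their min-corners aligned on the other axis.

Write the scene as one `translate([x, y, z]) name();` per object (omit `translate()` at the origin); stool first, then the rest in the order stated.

stool();
translate([0, 0, 429]) spool();
translate([459, 0, 0]) bed_frame();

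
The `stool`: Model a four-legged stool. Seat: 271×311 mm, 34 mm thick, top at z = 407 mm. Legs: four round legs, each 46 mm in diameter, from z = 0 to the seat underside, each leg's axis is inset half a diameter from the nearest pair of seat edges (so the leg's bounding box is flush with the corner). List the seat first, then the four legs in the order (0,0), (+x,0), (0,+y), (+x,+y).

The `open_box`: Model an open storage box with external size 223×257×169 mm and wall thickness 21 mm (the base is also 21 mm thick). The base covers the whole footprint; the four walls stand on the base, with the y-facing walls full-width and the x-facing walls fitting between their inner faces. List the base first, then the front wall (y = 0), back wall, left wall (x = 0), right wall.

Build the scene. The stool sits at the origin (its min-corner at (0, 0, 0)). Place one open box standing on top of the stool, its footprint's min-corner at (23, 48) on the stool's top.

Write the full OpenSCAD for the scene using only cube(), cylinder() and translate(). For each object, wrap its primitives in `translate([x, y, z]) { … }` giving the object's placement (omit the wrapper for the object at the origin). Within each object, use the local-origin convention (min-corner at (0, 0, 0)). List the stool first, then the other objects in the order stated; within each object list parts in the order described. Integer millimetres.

translate([0, 0, 373]) cube([271, 311, 34]);
translate([23, 23, 0]) cylinder(h = 373, r = 23);
translate([248, 23, 0]) cylinder(h = 373, r = 23);
translate([23, 288, 0]) cylinder(h = 373, r = 23);
translate([248, 288, 0]) cylinder(h = 373, r = 23);
translate([23, 48, 407]) {
  cube([223, 257, 21]);
  translate([0, 0, 21]) cube([223, 21, 148]);
  translate([0, 236, 21]) cube([223, 21, 148]);
  translate([0, 21, 21]) cube([21, 215, 148]);
  translate([202, 21, 21]) cube([21, 215, 148]);
}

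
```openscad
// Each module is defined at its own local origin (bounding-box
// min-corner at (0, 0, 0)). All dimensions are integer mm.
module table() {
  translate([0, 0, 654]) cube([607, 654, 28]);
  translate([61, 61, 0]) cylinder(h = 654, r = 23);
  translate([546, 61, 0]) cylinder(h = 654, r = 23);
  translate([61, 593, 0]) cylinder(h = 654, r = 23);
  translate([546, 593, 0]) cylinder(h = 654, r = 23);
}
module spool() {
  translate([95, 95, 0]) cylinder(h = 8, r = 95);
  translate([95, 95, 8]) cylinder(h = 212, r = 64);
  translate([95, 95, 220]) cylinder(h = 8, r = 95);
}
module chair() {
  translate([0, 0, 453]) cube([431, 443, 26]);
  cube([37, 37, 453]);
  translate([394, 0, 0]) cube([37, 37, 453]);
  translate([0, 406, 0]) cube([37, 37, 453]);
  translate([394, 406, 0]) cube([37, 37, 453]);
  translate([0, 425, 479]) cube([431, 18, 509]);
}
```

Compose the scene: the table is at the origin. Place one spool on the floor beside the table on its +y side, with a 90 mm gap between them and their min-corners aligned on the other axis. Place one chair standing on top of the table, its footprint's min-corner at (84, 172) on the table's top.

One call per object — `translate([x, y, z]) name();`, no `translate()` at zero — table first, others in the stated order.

table();
translate([0, 744, 0]) spool();
translate([84, 172, 682]) chair();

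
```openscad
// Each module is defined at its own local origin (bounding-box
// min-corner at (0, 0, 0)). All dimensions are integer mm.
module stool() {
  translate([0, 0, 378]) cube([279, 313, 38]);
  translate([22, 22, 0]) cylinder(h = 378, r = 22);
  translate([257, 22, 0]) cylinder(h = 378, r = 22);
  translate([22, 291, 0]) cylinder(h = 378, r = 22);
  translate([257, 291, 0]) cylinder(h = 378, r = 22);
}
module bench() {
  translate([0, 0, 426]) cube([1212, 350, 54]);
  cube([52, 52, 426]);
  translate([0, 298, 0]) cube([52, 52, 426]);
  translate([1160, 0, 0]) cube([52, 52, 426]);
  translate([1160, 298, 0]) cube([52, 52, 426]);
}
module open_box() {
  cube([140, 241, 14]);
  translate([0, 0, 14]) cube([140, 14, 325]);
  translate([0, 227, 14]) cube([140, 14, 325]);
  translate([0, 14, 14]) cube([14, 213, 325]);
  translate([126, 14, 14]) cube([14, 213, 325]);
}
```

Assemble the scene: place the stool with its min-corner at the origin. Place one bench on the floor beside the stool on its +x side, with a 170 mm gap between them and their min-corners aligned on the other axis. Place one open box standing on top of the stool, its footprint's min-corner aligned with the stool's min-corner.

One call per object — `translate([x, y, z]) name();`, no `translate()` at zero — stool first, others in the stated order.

stool();
translate([449, 0, 0]) bench();
translate([0, 0, 416]) open_box();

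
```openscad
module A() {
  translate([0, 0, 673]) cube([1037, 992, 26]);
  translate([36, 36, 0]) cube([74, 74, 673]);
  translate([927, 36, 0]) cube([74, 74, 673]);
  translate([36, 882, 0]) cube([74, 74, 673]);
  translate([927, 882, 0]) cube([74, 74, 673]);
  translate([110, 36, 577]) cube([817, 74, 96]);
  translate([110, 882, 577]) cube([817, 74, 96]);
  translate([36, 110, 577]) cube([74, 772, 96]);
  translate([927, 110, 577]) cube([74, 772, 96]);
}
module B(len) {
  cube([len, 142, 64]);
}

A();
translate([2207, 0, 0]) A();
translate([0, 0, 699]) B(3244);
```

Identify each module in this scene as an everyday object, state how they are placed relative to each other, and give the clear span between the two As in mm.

Second table starts at x = 2207; first ends at x = 1037; clear span = 2207 − 1037 = 1170 mm.

A is a table. B is a beam. A beam spans the tops of two tables. The clear span between the two tables is 1170 mm.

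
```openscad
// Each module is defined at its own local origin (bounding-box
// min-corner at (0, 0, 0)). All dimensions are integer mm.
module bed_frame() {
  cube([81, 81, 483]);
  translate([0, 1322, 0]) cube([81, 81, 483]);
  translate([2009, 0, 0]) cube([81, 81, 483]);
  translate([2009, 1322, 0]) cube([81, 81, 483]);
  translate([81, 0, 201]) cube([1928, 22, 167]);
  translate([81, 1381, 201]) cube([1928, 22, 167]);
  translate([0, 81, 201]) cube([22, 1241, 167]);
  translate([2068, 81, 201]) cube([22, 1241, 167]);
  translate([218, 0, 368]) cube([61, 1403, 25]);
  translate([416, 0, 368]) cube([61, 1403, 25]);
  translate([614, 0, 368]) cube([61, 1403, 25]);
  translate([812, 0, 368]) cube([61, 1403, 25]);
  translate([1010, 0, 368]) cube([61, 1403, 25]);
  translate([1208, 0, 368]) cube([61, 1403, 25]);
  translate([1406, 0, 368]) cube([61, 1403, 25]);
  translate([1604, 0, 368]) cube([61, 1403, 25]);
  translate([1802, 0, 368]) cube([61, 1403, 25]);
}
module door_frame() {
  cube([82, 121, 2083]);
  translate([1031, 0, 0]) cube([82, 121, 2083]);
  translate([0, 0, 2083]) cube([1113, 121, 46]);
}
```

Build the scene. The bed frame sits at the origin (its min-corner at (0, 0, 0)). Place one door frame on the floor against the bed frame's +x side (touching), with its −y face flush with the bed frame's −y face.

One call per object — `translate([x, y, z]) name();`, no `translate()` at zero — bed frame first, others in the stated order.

bed_frame();
translate([2090, 0, 0]) door_frame();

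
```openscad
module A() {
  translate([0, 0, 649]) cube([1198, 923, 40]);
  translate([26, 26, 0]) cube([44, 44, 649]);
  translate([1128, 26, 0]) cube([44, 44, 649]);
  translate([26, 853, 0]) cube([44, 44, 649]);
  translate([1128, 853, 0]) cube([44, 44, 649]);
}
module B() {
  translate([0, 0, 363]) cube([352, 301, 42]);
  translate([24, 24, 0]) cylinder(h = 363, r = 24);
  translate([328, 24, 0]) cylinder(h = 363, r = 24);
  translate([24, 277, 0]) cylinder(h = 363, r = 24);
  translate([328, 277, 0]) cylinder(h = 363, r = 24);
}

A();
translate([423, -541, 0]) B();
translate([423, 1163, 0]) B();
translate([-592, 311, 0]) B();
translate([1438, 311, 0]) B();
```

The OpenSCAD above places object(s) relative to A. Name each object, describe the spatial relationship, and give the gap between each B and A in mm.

Each stool's nearest face is 240 mm from the table's bounding box.

A is a table. B is a stool. Four stools sit around the table at the −y, +y, −x, +x sides. The gap between each stool and the table is 240 mm.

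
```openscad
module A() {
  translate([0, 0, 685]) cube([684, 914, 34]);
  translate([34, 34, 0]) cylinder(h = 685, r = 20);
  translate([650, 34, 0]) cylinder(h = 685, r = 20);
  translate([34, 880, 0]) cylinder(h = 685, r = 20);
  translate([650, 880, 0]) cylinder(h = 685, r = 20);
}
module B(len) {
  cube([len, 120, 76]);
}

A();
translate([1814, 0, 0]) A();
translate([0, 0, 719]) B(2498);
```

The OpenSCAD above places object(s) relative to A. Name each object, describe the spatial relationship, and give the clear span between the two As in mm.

Second table starts at x = 1814; first ends at x = 684; clear span = 1814 − 684 = 1130 mm.

A is a table. B is a beam. A beam spans the tops of two tables. The clear span between the two tables is 1130 mm.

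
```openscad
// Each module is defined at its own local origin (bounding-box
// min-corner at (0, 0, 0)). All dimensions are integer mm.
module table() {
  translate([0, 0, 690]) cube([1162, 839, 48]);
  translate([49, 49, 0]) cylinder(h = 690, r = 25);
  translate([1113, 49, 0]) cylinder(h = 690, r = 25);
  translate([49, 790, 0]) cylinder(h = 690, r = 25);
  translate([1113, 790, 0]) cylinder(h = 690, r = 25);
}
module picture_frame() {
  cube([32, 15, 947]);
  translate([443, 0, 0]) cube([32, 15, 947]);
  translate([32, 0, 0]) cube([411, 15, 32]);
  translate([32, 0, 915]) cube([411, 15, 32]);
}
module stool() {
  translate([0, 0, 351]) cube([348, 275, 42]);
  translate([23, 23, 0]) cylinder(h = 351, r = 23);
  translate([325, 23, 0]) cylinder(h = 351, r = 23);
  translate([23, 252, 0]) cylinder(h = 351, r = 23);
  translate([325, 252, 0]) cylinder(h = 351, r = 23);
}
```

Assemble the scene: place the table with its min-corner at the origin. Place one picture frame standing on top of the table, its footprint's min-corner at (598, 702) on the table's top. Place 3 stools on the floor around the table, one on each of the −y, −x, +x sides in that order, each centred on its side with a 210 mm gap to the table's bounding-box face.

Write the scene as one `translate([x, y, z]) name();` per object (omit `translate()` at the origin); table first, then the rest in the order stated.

table();
translate([598, 702, 738]) picture_frame();
translate([407, -485, 0]) stool();
translate([-558, 282, 0]) stool();
translate([1372, 282, 0]) stool();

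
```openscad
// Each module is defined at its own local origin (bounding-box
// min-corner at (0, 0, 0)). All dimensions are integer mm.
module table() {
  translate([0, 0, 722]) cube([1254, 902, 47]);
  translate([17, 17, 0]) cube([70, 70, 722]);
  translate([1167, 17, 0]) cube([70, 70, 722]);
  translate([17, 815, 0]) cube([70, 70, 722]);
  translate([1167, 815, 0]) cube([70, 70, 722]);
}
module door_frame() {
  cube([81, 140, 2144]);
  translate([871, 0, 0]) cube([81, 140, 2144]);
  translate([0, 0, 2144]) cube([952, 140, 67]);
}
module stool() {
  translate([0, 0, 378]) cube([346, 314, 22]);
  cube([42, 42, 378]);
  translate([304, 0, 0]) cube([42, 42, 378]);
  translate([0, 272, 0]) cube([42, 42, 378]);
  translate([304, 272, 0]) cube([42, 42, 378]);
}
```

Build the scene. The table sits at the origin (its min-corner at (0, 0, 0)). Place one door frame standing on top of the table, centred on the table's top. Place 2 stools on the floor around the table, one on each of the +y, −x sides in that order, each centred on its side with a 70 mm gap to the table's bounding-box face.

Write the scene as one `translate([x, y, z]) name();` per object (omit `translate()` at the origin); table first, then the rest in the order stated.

table();
translate([151, 381, 769]) door_frame();
translate([454, 972, 0]) stool();
translate([-416, 294, 0]) stool();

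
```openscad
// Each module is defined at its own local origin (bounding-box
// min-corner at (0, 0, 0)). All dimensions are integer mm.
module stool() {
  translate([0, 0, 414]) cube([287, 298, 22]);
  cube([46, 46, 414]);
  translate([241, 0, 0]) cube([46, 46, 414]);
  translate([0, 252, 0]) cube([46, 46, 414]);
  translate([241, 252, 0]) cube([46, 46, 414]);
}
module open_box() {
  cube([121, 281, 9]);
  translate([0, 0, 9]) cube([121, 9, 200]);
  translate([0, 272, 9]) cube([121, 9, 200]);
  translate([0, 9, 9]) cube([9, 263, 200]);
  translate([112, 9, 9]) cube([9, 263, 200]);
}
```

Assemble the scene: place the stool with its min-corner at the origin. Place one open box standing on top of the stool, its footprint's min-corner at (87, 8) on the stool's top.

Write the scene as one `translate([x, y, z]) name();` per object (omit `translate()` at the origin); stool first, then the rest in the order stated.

stool();
translate([87, 8, 436]) open_box();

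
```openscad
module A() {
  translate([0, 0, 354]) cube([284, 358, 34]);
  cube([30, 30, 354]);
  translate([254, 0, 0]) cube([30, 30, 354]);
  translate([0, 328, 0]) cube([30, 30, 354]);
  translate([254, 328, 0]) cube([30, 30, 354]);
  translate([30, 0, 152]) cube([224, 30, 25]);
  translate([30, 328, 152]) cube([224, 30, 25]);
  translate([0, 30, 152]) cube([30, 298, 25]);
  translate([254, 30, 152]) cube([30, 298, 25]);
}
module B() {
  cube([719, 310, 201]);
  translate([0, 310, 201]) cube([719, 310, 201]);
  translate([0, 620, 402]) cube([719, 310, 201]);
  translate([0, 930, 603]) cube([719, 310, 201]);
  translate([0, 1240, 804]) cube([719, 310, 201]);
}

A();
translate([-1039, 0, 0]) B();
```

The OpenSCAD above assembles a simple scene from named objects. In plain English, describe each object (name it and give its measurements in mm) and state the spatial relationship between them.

A is a simple wooden stool: a rectangular seat 284 mm (x) by 358 mm (y), 34 mm thick, top face at z = 388 mm, on four square legs, each 30×30 mm in cross-section. The legs rest on z = 0, each flush with a corner of the seat. Four stretchers, 30 mm wide and 25 mm tall, connect adjacent legs with their undersides at z = 152 mm, each running between the inner faces of the legs it joins and aligned with the legs' outer faces on the other axis.

B is a straight staircase of 5 solid steps. Each step is 719 mm wide (x), 310 mm deep (y, the going) and 201 mm tall (the rise). The first step rests on the floor; each subsequent step sits one going further in +y and one rise higher in +z, directly behind and above the previous step with no overlap.

The staircase is on the floor beside the stool on its −x side.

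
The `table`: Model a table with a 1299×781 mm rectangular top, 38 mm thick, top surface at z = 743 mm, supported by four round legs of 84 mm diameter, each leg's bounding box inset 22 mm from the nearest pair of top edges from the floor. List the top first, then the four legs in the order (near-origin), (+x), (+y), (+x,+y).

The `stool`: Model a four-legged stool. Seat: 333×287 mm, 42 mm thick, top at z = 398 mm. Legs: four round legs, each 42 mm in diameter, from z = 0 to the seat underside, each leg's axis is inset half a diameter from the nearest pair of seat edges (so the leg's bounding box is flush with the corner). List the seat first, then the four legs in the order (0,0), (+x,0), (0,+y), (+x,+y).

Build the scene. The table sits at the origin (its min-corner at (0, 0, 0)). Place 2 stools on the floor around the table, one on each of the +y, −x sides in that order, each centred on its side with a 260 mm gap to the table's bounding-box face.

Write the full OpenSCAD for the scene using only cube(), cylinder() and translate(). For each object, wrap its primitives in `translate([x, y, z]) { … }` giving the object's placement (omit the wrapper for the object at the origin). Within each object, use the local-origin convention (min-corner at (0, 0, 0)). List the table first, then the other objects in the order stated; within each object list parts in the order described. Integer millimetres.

translate([0, 0, 705]) cube([1299, 781, 38]);
translate([64, 64, 0]) cylinder(h = 705, r = 42);
translate([1235, 64, 0]) cylinder(h = 705, r = 42);
translate([64, 717, 0]) cylinder(h = 705, r = 42);
translate([1235, 717, 0]) cylinder(h = 705, r = 42);
translate([483, 1041, 0]) {
  translate([0, 0, 356]) cube([333, 287, 42]);
  translate([21, 21, 0]) cylinder(h = 356, r = 21);
  translate([312, 21, 0]) cylinder(h = 356, r = 21);
  translate([21, 266, 0]) cylinder(h = 356, r = 21);
  translate([312, 266, 0]) cylinder(h = 356, r = 21);
}
translate([-593, 247, 0]) {
  translate([0, 0, 356]) cube([333, 287, 42]);
  translate([21, 21, 0]) cylinder(h = 356, r = 21);
  translate([312, 21, 0]) cylinder(h = 356, r = 21);
  translate([21, 266, 0]) cylinder(h = 356, r = 21);
  translate([312, 266, 0]) cylinder(h = 356, r = 21);
}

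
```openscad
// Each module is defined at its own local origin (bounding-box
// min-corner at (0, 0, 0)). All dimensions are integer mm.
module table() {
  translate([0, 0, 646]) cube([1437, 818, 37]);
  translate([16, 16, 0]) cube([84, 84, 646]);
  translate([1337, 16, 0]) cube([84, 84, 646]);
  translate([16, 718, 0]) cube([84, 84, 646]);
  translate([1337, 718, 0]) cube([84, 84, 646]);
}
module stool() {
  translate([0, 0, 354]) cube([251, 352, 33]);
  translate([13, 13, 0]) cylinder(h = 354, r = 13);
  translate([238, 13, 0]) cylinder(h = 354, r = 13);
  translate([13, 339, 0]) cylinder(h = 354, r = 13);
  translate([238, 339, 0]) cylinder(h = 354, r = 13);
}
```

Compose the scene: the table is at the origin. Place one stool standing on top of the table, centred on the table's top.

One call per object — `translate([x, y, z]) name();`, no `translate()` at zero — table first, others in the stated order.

table();
translate([593, 233, 683]) stool();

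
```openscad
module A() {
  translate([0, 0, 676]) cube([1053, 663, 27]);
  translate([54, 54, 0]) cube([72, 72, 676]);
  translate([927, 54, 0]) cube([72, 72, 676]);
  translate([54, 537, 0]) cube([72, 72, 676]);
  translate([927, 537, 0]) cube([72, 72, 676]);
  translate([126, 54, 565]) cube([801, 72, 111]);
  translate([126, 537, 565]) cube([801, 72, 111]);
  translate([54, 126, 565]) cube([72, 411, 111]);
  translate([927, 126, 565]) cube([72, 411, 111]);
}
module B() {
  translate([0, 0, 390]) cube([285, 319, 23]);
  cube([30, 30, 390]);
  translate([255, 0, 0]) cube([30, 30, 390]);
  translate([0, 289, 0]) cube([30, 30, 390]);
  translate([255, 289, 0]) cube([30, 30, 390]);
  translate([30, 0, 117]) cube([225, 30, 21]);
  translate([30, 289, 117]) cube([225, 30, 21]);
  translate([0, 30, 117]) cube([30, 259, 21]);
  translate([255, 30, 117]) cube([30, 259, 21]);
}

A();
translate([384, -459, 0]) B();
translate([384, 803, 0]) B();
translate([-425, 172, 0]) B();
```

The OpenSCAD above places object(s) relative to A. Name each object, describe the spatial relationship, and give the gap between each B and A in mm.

Each stool's nearest face is 140 mm from the table's bounding box.

A is a table. B is a stool. Three stools sit around the table at the −y, +y, −x sides. The gap between each stool and the table is 140 mm.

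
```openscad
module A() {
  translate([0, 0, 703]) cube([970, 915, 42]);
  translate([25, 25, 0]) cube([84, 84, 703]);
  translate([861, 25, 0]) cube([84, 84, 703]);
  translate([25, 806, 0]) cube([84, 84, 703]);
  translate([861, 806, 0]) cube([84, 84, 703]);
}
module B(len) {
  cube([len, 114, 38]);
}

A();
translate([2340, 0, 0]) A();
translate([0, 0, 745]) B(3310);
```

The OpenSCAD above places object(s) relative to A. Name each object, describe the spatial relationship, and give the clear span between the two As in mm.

A is a table. B is a beam. A beam spans the tops of two tables. The clear span between the two tables is 1370 mm.

Second table starts at x = 2340; first ends at x = 970; clear span = 2340 − 970 = 1370 mm.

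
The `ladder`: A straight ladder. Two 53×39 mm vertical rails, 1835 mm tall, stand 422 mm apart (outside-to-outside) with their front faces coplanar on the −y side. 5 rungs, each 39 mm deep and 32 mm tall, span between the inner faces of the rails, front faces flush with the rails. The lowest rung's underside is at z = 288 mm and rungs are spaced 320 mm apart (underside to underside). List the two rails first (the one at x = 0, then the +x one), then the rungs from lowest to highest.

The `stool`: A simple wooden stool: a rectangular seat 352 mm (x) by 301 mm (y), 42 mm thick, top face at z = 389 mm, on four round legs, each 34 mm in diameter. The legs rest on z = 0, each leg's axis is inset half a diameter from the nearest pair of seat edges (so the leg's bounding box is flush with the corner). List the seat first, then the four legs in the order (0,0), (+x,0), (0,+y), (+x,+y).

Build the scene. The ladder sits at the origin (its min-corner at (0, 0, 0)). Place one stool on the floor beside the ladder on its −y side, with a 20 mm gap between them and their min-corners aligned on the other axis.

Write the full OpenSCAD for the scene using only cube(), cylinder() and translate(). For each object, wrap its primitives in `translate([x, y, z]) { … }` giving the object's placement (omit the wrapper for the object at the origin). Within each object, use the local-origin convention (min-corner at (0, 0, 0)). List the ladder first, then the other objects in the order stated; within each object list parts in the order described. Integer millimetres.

cube([53, 39, 1835]);
translate([369, 0, 0]) cube([53, 39, 1835]);
translate([53, 0, 288]) cube([316, 39, 32]);
translate([53, 0, 608]) cube([316, 39, 32]);
translate([53, 0, 928]) cube([316, 39, 32]);
translate([53, 0, 1248]) cube([316, 39, 32]);
translate([53, 0, 1568]) cube([316, 39, 32]);
translate([0, -321, 0]) {
  translate([0, 0, 347]) cube([352, 301, 42]);
  translate([17, 17, 0]) cylinder(h = 347, r = 17);
  translate([335, 17, 0]) cylinder(h = 347, r = 17);
  translate([17, 284, 0]) cylinder(h = 347, r = 17);
  translate([335, 284, 0]) cylinder(h = 347, r = 17);
}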